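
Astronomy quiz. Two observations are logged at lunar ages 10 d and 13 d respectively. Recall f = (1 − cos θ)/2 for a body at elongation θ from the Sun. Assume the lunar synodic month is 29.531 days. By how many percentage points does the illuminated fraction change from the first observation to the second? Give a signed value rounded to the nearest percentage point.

θ₁ = 360° × 10/29.531 = 121.9°, f₁ = (1 − cos θ₁)/2 = 0.764.
θ₂ = 360° × 13/29.531 = 158.5°, f₂ = (1 − cos θ₂)/2 = 0.965.
Change = f₂ − f₁ = +0.201 → +20 percentage points.

+20 pp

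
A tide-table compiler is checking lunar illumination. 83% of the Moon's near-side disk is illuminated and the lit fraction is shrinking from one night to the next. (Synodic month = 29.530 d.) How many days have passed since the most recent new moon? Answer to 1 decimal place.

cos θ = 1 − 2f = -0.660, giving a principal value of 131.3°.
A waning Moon lies in 180°–360°, so θ = 360° − 131.3° = 228.7°.
At 360°/29.530 d per day, 228.7° corresponds to 18.76 days.

18.8 days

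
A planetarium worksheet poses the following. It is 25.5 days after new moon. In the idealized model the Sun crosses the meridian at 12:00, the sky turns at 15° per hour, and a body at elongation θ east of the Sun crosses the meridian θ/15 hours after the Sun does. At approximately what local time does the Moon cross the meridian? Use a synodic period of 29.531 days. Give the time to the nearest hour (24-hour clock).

Elongation θ = 360° × 25.5/29.531 ≈ 310.9°.
The Moon trails the Sun by θ/15 = 310.9/15 ≈ 20.72 hours.
12:00 + 20.72 h ≈ 08:43 → 09:00 to the nearest hour.

09:00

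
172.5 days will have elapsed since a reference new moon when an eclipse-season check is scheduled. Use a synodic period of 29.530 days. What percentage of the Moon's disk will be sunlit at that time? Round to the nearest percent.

23%

Reduce mod P: 172.5 − 5×29.530 = 24.85 d into the current lunation.
Phase angle: θ = 360°·(24.85 d)/(29.530 d) = 302.9°.
With cos θ = 0.544, the lit fraction is (1 − 0.544)/2 ≈ 0.228, so 23%.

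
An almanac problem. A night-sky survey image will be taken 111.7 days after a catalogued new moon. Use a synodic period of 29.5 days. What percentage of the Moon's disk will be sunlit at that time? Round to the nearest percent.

39%

111.7/29.5 = 3.786 lunations, so 3 complete cycles and 23.20 d into the next.
The Moon has covered 23.20/29.5 of its cycle, so θ ≈ 360° × 23.20/29.5 = 283.1°.
cos 283.1° = 0.227, so f = (1 − 0.227)/2 = 0.387, so 39%.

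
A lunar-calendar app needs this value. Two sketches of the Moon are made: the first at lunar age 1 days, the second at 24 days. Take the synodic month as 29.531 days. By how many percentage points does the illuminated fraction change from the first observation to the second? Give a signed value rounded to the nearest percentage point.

θ₁ = 360° × 1/29.531 = 12.2°, f₁ = (1 − cos θ₁)/2 = 0.011.
θ₂ = 360° × 24/29.531 = 292.6°, f₂ = (1 − cos θ₂)/2 = 0.308.
Change = f₂ − f₁ = +0.297 → +30 percentage points.

+30 pp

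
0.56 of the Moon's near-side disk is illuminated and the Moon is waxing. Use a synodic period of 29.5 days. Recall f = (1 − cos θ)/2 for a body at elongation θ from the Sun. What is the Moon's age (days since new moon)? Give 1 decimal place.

7.9 days

From f = (1 − cos θ)/2: cos θ = 1 − 2×0.56 = -0.120; arccos → 96.9°.
Waxing ⇒ before full, so θ = 96.9°.
That fraction of the synodic month is 96.9/360 × 29.5 d ≈ 7.94 d.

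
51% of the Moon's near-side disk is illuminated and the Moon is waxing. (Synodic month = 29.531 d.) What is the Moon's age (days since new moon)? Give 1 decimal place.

7.5 days

From f = (1 − cos θ)/2: cos θ = 1 − 2×0.51 = -0.020; arccos → 91.1°.
The Moon is waxing (0°–180°), so θ = 91.1° directly.
At 360°/29.531 d per day, 91.1° corresponds to 7.48 days.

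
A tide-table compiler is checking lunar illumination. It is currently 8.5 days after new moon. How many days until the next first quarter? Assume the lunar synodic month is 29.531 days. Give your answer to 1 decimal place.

28.4 days

First quarter occurs at elongation 90°, i.e. at age 29.531 × 90/360 = 7.383 d.
This lunation's first quarter (7.383 d) has passed, so add one period: 36.914 − 8.5 = 28.414 days.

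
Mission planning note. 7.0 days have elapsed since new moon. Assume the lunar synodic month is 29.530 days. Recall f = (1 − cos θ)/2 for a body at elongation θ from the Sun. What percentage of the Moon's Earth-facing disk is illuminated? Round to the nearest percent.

46%

The Moon has covered 7.0/29.530 of its cycle, so θ ≈ 360° × 7.0/29.530 = 85.3°.
With cos θ = 0.081, the lit fraction is (1 − 0.081)/2 ≈ 0.459, so 46%.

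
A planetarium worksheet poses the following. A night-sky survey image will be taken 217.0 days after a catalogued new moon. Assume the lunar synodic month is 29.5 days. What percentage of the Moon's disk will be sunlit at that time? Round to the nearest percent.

217.0 d spans 7 complete synodic months (7 × 29.5 = 206.50 d) plus 10.50 d.
The Moon has covered 10.50/29.5 of its cycle, so θ ≈ 360° × 10.50/29.5 = 128.1°.
With cos θ = (-0.618), the lit fraction is (1 − (-0.618))/2 ≈ 0.809, so 81%.

81%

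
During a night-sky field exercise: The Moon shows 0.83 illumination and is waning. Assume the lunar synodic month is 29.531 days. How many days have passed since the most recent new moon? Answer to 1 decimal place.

18.8 days

cos θ = 1 − 2f = -0.660, giving a principal value of 131.3°.
Since the Moon is past full (waning), take the reflex angle: θ = 360° − 131.3° = 228.7°.
Age = 29.531 × 228.7°/360° ≈ 18.76 days.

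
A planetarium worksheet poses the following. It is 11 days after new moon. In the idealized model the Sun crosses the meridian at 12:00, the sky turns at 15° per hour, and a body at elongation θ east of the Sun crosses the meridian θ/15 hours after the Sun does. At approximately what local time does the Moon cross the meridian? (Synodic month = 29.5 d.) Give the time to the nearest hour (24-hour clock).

Elongation θ = 360° × 11/29.5 ≈ 134.2°.
The Moon trails the Sun by θ/15 = 134.2/15 ≈ 8.95 hours.
12:00 + 8.95 h ≈ 20:57 → 21:00 to the nearest hour.

21:00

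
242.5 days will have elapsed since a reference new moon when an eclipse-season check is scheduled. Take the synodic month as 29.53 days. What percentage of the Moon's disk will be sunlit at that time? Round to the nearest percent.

38%

242.5 d spans 8 complete synodic months (8 × 29.53 = 236.24 d) plus 6.26 d.
Phase angle: θ = 360°·(6.26 d)/(29.53 d) = 76.3°.
Illuminated fraction = (1 − cos 76.3°)/2 = (1 − 0.237)/2 ≈ 0.382, so 38%.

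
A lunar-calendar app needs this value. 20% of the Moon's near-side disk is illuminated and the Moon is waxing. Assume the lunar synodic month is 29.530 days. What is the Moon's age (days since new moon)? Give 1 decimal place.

4.4 days

Invert f = (1 − cos θ)/2 to get cos θ = 1 − 2(0.20) = 0.600, hence θ₀ = arccos 0.600 = 53.1°.
Before full moon the principal value applies: θ = 53.1°.
Age = 29.530 × 53.1°/360° ≈ 4.36 days.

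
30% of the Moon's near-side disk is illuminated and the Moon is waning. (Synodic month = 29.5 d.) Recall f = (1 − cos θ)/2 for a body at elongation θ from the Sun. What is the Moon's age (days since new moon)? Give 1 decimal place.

cos θ = 1 − 2f = 0.400, giving a principal value of 66.4°.
Since the Moon is past full (waning), take the reflex angle: θ = 360° − 66.4° = 293.6°.
At 360°/29.5 d per day, 293.6° corresponds to 24.06 days.

24.1 days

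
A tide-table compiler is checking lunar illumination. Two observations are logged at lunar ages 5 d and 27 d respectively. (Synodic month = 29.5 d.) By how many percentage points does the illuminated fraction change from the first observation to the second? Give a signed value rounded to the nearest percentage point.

θ₁ = 360° × 5/29.5 = 61.0°, f₁ = (1 − cos θ₁)/2 = 0.258.
θ₂ = 360° × 27/29.5 = 329.5°, f₂ = (1 − cos θ₂)/2 = 0.069.
Change = f₂ − f₁ = -0.189 → -19 percentage points.

-19 pp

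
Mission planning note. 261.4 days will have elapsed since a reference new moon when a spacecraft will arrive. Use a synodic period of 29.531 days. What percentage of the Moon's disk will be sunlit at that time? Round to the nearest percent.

Reduce mod P: 261.4 − 8×29.531 = 25.15 d into the current lunation.
The Moon has covered 25.15/29.531 of its cycle, so θ ≈ 360° × 25.15/29.531 = 306.6°.
cos 306.6° = 0.596, so f = (1 − 0.596)/2 = 0.202, so 20%.

20%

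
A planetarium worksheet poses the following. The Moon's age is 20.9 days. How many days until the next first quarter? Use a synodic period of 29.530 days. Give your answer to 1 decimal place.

16.0 days

First quarter is 0.25 of the way through the cycle: age 0.25 × 29.530 = 7.383 d.
Already past this cycle's first quarter; the next is at 7.383 + 29.530 = 36.913 d, so 36.913 − 20.9 = 16.013 days.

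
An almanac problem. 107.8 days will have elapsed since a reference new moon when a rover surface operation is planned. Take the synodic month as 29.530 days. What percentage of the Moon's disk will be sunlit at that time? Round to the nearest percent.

Reduce mod P: 107.8 − 3×29.530 = 19.21 d into the current lunation.
The Moon has covered 19.21/29.530 of its cycle, so θ ≈ 360° × 19.21/29.530 = 234.2°.
cos 234.2° = (-0.585), so f = (1 − (-0.585))/2 = 0.793, so 79%.

79%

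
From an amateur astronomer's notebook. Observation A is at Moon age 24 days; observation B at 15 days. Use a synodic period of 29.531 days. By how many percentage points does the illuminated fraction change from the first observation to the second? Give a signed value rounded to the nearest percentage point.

First observation: θ = 360°·24/29.531 = 292.6°, so f = 0.308.
Second observation: θ = 182.9°, f = 0.999.
Δf = 0.999 − 0.308 = +0.691, i.e. +69 pp.

+69 pp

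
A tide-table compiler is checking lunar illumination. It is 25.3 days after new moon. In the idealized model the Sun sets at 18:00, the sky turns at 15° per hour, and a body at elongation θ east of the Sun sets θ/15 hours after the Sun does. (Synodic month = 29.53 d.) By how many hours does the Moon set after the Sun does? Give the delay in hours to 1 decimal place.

20.6 h

The Moon has covered 25.3/29.53 of its cycle, so θ ≈ 360° × 25.3/29.53 = 308.4°.
At 15° of sky rotation per hour, 308.4° corresponds to a 20.56 h lag.
So the Moon sets 20.56 h after the Sun.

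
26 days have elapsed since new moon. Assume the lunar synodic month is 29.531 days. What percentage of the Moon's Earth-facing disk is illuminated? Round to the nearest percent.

Phase angle: θ = 360°·(26 d)/(29.531 d) = 317.0°.
Illuminated fraction = (1 − cos 317.0°)/2 = (1 − 0.731)/2 ≈ 0.135, so 13%.

13%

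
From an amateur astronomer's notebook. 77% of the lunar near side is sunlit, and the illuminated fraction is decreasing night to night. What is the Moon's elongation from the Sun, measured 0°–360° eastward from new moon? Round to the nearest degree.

237°

Invert f = (1 − cos θ)/2 to get cos θ = 1 − 2(0.77) = -0.540, hence θ₀ = arccos -0.540 = 122.7°.
A waning Moon lies in 180°–360°, so θ = 360° − 122.7° = 237.3°.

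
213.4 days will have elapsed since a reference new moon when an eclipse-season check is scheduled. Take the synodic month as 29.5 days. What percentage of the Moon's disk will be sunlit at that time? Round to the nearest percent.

45%

Reduce mod P: 213.4 − 7×29.5 = 6.90 d into the current lunation.
The Moon has covered 6.90/29.5 of its cycle, so θ ≈ 360° × 6.90/29.5 = 84.2°.
With cos θ = 0.101, the lit fraction is (1 − 0.101)/2 ≈ 0.450, so 45%.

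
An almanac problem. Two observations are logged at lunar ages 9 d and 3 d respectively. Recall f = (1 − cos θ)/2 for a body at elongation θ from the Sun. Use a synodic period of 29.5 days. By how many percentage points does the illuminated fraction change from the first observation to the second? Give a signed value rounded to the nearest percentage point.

θ₁ = 360° × 9/29.5 = 109.8°, f₁ = (1 − cos θ₁)/2 = 0.670.
θ₂ = 360° × 3/29.5 = 36.6°, f₂ = (1 − cos θ₂)/2 = 0.099.
Change = f₂ − f₁ = -0.571 → -57 percentage points.

-57 percentage points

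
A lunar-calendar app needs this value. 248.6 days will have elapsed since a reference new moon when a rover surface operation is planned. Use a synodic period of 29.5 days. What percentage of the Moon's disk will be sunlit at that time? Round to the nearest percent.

248.6/29.5 = 8.427 lunations, so 8 complete cycles and 12.60 d into the next.
The Moon has covered 12.60/29.5 of its cycle, so θ ≈ 360° × 12.60/29.5 = 153.8°.
cos 153.8° = (-0.897), so f = (1 − (-0.897))/2 = 0.948, so 95%.

95%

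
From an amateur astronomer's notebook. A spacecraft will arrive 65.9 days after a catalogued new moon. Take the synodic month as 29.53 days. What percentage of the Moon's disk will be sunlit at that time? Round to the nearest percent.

44%

65.9/29.53 = 2.232 lunations, so 2 complete cycles and 6.84 d into the next.
Phase angle: θ = 360°·(6.84 d)/(29.53 d) = 83.4°.
With cos θ = 0.115, the lit fraction is (1 − 0.115)/2 ≈ 0.442, so 44%.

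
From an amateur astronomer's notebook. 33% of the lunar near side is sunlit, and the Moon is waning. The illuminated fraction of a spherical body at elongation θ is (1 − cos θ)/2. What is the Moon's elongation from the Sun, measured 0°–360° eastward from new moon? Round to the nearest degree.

290°

Invert f = (1 − cos θ)/2 to get cos θ = 1 − 2(0.33) = 0.340, hence θ₀ = arccos 0.340 = 70.1°.
Waning ⇒ past full, so θ = 360° − 70.1° = 289.9°.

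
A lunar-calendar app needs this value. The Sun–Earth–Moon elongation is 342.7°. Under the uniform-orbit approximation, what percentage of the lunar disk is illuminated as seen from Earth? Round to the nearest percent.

2%

f = (1 − cos 342.7°)/2 = (1 − 0.955)/2 ≈ 0.023, i.e. 2%.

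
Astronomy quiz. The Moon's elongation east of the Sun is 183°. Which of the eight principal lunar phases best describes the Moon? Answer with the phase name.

full moon

183° lies in the full moon sector of the 8-phase cycle.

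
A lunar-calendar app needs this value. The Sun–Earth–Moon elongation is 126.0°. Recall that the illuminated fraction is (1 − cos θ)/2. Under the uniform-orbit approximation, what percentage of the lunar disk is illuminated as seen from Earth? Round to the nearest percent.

cos 126.0° = (-0.588), so f = (1 − (-0.588))/2 = 0.794, i.e. 79%.

79%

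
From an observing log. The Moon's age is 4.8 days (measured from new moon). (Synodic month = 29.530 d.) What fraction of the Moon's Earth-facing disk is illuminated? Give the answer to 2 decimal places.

0.24

Phase angle: θ = 360°·(4.8 d)/(29.530 d) = 58.5°.
cos 58.5° = 0.522, so f = (1 − 0.522)/2 = 0.239.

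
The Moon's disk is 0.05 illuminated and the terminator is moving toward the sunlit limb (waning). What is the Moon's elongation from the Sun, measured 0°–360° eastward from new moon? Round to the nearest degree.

Invert f = (1 − cos θ)/2 to get cos θ = 1 − 2(0.05) = 0.900, hence θ₀ = arccos 0.900 = 25.8°.
Since the Moon is past full (waning), take the reflex angle: θ = 360° − 25.8° = 334.2°.

334°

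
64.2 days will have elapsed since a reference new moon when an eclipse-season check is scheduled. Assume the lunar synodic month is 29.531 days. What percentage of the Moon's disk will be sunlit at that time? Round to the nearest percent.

27%

64.2 d spans 2 complete synodic months (2 × 29.531 = 59.06 d) plus 5.14 d.
Phase angle: θ = 360°·(5.14 d)/(29.531 d) = 62.6°.
Illuminated fraction = (1 − cos 62.6°)/2 = (1 − 0.460)/2 ≈ 0.270, so 27%.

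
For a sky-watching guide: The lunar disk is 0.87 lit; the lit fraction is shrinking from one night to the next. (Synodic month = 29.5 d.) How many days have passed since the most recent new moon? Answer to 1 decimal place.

18.2 days

From f = (1 − cos θ)/2: cos θ = 1 − 2×0.87 = -0.740; arccos → 137.7°.
A waning Moon lies in 180°–360°, so θ = 360° − 137.7° = 222.3°.
Age = 29.5 × 222.3°/360° ≈ 18.21 days.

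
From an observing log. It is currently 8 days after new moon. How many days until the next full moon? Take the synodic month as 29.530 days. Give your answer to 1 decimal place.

6.8 days

Full moon is 0.5 of the way through the cycle: age 0.5 × 29.530 = 14.765 d.
That is 14.765 − 8 = 6.765 days ahead.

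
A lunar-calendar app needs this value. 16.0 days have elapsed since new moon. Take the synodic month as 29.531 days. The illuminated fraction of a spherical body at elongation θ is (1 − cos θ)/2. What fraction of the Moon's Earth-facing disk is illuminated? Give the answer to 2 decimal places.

The Moon has covered 16.0/29.531 of its cycle, so θ ≈ 360° × 16.0/29.531 = 195.0°.
cos 195.0° = (-0.966), so f = (1 − (-0.966))/2 = 0.983.

0.98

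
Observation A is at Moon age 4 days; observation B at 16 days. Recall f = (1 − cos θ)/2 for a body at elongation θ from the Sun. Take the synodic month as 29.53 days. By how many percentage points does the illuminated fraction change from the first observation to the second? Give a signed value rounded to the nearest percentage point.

First observation: θ = 360°·4/29.53 = 48.8°, so f = 0.170.
Second observation: θ = 195.1°, f = 0.983.
Δf = 0.983 − 0.170 = +0.812, i.e. +81 pp.

+81 percentage points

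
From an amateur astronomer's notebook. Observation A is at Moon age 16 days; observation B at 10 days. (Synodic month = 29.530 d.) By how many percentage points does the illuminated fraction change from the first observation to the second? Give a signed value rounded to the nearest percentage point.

-22 percentage points

First observation: θ = 360°·16/29.530 = 195.1°, so f = 0.983.
Second observation: θ = 121.9°, f = 0.764.
Δf = 0.764 − 0.983 = -0.219, i.e. -22 pp.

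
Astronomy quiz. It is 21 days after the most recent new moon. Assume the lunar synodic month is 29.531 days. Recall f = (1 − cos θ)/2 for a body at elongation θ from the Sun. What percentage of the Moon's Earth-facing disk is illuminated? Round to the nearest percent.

62%

Elongation θ = 360° × 21/29.531 ≈ 256.0°.
Illuminated fraction = (1 − cos 256.0°)/2 = (1 − (-0.242))/2 ≈ 0.621, so 62%.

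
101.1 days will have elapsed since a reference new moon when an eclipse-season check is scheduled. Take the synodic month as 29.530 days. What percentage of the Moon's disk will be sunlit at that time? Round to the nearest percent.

94%

Reduce mod P: 101.1 − 3×29.530 = 12.51 d into the current lunation.
Phase angle: θ = 360°·(12.51 d)/(29.530 d) = 152.5°.
cos 152.5° = (-0.887), so f = (1 − (-0.887))/2 = 0.944, so 94%.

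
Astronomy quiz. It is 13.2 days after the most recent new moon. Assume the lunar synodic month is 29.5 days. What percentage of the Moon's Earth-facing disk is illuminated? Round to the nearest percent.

97%

Elongation θ = 360° × 13.2/29.5 ≈ 161.1°.
Illuminated fraction = (1 − cos 161.1°)/2 = (1 − (-0.946))/2 ≈ 0.973, so 97%.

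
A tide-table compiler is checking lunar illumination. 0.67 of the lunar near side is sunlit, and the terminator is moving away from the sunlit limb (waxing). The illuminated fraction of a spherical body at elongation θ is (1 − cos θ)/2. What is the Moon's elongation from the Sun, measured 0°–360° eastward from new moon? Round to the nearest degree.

110°

cos θ = 1 − 2f = -0.340, giving a principal value of 109.9°.
The Moon is waxing (0°–180°), so θ = 109.9° directly.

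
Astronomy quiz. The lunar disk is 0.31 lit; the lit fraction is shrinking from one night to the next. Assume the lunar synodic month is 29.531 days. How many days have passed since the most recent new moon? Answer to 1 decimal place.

24.0 days

Invert f = (1 − cos θ)/2 to get cos θ = 1 − 2(0.31) = 0.380, hence θ₀ = arccos 0.380 = 67.7°.
Since the Moon is past full (waning), take the reflex angle: θ = 360° − 67.7° = 292.3°.
Age = 29.531 × 292.3°/360° ≈ 23.98 days.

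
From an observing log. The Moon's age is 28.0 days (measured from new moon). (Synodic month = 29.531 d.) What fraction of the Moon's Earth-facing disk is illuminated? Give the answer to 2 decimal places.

0.03

Elongation θ = 360° × 28.0/29.531 ≈ 341.3°.
Illuminated fraction = (1 − cos 341.3°)/2 = (1 − 0.947)/2 ≈ 0.026.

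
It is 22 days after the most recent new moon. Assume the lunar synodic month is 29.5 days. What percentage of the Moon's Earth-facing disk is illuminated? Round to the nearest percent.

51%

Phase angle: θ = 360°·(22 d)/(29.5 d) = 268.5°.
With cos θ = (-0.027), the lit fraction is (1 − (-0.027))/2 ≈ 0.513, so 51%.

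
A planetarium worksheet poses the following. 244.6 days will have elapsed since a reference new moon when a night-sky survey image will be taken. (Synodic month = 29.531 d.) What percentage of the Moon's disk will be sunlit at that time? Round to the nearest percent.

244.6 d spans 8 complete synodic months (8 × 29.531 = 236.25 d) plus 8.35 d.
Phase angle: θ = 360°·(8.35 d)/(29.531 d) = 101.8°.
cos 101.8° = (-0.205), so f = (1 − (-0.205))/2 = 0.602, so 60%.

60%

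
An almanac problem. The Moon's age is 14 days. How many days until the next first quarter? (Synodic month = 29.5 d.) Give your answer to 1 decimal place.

First quarter is 0.25 of the way through the cycle: age 0.25 × 29.5 = 7.375 d.
Already past this cycle's first quarter; the next is at 7.375 + 29.5 = 36.875 d, so 36.875 − 14 = 22.875 days.

22.9 days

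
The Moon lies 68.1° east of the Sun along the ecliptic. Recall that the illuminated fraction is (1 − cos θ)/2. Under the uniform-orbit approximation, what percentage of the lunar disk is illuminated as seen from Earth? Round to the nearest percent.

31%

cos 68.1° = 0.373, so f = (1 − 0.373)/2 = 0.314, i.e. 31%.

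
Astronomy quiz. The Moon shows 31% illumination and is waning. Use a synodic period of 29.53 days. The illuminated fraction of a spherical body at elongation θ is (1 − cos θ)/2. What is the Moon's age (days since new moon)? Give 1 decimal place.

24.0 days

Invert f = (1 − cos θ)/2 to get cos θ = 1 − 2(0.31) = 0.380, hence θ₀ = arccos 0.380 = 67.7°.
A waning Moon lies in 180°–360°, so θ = 360° − 67.7° = 292.3°.
Age = 29.53 × 292.3°/360° ≈ 23.98 days.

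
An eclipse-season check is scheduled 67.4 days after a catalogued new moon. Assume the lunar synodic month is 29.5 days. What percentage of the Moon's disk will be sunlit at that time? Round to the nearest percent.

61%

67.4/29.5 = 2.285 lunations, so 2 complete cycles and 8.40 d into the next.
Phase angle: θ = 360°·(8.40 d)/(29.5 d) = 102.5°.
Illuminated fraction = (1 − cos 102.5°)/2 = (1 − (-0.217))/2 ≈ 0.608, so 61%.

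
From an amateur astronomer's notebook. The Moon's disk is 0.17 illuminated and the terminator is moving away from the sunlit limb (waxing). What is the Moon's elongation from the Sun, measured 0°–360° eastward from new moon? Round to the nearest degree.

cos θ = 1 − 2f = 0.660, giving a principal value of 48.7°.
Waxing ⇒ before full, so θ = 48.7°.

49°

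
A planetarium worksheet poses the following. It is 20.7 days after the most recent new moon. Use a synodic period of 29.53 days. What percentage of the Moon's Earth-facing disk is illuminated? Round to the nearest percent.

Phase angle: θ = 360°·(20.7 d)/(29.53 d) = 252.4°.
Illuminated fraction = (1 − cos 252.4°)/2 = (1 − (-0.303))/2 ≈ 0.652, so 65%.

65%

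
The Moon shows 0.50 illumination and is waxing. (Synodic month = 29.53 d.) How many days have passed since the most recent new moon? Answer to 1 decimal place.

7.4 days

From f = (1 − cos θ)/2: cos θ = 1 − 2×0.50 = 0.000; arccos → 90.0°.
The Moon is waxing (0°–180°), so θ = 90.0° directly.
At 360°/29.53 d per day, 90.0° corresponds to 7.38 days.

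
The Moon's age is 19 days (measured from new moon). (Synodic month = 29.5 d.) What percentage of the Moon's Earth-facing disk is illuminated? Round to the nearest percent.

81%

The Moon has covered 19/29.5 of its cycle, so θ ≈ 360° × 19/29.5 = 231.9°.
Illuminated fraction = (1 − cos 231.9°)/2 = (1 − (-0.618))/2 ≈ 0.809, so 81%.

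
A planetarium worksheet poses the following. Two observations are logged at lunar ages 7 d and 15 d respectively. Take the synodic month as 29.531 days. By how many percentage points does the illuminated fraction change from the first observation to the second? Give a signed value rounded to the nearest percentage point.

First observation: θ = 360°·7/29.531 = 85.3°, so f = 0.459.
Second observation: θ = 182.9°, f = 0.999.
Δf = 0.999 − 0.459 = +0.540, i.e. +54 pp.

+54 percentage points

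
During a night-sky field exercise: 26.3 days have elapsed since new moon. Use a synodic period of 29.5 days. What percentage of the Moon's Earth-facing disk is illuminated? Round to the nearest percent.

11%

Phase angle: θ = 360°·(26.3 d)/(29.5 d) = 320.9°.
Illuminated fraction = (1 − cos 320.9°)/2 = (1 − 0.777)/2 ≈ 0.112, so 11%.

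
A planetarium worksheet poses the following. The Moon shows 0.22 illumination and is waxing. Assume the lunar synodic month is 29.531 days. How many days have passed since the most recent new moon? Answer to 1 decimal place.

cos θ = 1 − 2f = 0.560, giving a principal value of 55.9°.
Waxing ⇒ before full, so θ = 55.9°.
At 360°/29.531 d per day, 55.9° corresponds to 4.59 days.

4.6 days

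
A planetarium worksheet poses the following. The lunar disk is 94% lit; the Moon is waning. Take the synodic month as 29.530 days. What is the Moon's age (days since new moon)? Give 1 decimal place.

17.1 days

cos θ = 1 − 2f = -0.880, giving a principal value of 151.6°.
Waning ⇒ past full, so θ = 360° − 151.6° = 208.4°.
That fraction of the synodic month is 208.4/360 × 29.530 d ≈ 17.09 d.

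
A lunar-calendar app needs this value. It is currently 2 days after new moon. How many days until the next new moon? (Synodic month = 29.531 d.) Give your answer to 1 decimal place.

The next new moon completes the synodic month: 29.531 − 2 = 27.531 days.

27.5 days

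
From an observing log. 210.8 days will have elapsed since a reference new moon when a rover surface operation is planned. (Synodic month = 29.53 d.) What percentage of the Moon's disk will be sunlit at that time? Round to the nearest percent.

210.8 d spans 7 complete synodic months (7 × 29.53 = 206.71 d) plus 4.09 d.
Phase angle: θ = 360°·(4.09 d)/(29.53 d) = 49.9°.
Illuminated fraction = (1 − cos 49.9°)/2 = (1 − 0.645)/2 ≈ 0.178, so 18%.

18%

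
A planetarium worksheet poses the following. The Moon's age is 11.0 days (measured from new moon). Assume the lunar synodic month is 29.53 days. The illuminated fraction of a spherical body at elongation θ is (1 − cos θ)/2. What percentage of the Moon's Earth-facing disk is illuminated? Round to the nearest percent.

Phase angle: θ = 360°·(11.0 d)/(29.53 d) = 134.1°.
Illuminated fraction = (1 − cos 134.1°)/2 = (1 − (-0.696))/2 ≈ 0.848, so 85%.

85%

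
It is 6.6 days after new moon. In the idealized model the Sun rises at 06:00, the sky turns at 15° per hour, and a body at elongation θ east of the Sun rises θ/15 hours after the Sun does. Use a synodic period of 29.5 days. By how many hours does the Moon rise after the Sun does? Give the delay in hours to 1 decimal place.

Elongation θ = 360° × 6.6/29.5 ≈ 80.5°.
At 15° of sky rotation per hour, 80.5° corresponds to a 5.37 h lag.
So the Moon rises 5.37 h after the Sun.

5.4 h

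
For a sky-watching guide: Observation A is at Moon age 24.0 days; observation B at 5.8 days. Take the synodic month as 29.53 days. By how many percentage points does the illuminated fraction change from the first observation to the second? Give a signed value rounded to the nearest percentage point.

+3 pp

First observation: θ = 360°·24.0/29.53 = 292.6°, so f = 0.308.
Second observation: θ = 70.7°, f = 0.335.
Δf = 0.335 − 0.308 = +0.027, i.e. +3 pp.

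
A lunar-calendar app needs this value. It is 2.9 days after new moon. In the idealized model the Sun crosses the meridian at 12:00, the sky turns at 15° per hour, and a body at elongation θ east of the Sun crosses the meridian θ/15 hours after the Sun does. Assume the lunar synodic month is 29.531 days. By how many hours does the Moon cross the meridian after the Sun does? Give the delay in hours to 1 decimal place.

Elongation θ = 360° × 2.9/29.531 ≈ 35.4°.
Delay after the Sun = 35.4° / (15°/h) ≈ 2.36 h.
So the Moon crosses the meridian 2.36 h after the Sun.

2.4 h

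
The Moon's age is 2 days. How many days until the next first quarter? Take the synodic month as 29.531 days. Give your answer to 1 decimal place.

First quarter occurs at elongation 90°, i.e. at age 29.531 × 90/360 = 7.383 d.
That is 7.383 − 2 = 5.383 days ahead.

5.4 days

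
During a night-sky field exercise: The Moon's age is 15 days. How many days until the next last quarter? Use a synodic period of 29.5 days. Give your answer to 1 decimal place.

7.1 days

Last quarter is 0.75 of the way through the cycle: age 0.75 × 29.5 = 22.125 d.
That is 22.125 − 15 = 7.125 days ahead.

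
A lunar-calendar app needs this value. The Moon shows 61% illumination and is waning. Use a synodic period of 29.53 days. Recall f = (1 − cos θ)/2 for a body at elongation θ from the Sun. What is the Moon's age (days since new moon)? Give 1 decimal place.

cos θ = 1 − 2f = -0.220, giving a principal value of 102.7°.
Waning ⇒ past full, so θ = 360° − 102.7° = 257.3°.
That fraction of the synodic month is 257.3/360 × 29.53 d ≈ 21.11 d.

21.1 days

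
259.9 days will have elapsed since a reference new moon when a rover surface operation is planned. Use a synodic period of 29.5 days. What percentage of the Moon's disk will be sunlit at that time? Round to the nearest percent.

32%

259.9 d spans 8 complete synodic months (8 × 29.5 = 236.00 d) plus 23.90 d.
The Moon has covered 23.90/29.5 of its cycle, so θ ≈ 360° × 23.90/29.5 = 291.7°.
cos 291.7° = 0.369, so f = (1 − 0.369)/2 = 0.315, so 32%.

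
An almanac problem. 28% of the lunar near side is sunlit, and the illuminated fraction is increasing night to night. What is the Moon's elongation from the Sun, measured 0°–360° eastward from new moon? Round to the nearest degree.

64°

Invert f = (1 − cos θ)/2 to get cos θ = 1 − 2(0.28) = 0.440, hence θ₀ = arccos 0.440 = 63.9°.
Before full moon the principal value applies: θ = 63.9°.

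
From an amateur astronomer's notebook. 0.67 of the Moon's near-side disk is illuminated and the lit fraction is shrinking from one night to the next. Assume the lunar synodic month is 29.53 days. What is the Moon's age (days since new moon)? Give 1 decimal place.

20.5 days

Invert f = (1 − cos θ)/2 to get cos θ = 1 − 2(0.67) = -0.340, hence θ₀ = arccos -0.340 = 109.9°.
Waning ⇒ past full, so θ = 360° − 109.9° = 250.1°.
At 360°/29.53 d per day, 250.1° corresponds to 20.52 days.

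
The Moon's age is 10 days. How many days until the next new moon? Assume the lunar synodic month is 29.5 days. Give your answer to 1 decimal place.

One full lunation from the last new moon is 29.5 d; remaining = 29.5 − 10 = 19.500 d.

19.5 days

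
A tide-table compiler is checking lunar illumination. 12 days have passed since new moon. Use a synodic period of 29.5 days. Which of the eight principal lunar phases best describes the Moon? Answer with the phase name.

waxing gibbous

θ ≈ 360° × 12/29.5 = 146°, which falls in the waxing gibbous sector.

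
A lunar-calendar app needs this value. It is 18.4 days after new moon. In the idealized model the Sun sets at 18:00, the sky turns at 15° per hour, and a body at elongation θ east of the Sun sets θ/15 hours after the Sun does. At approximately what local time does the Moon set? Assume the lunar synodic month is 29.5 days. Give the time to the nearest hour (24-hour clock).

09:00

Phase angle: θ = 360°·(18.4 d)/(29.5 d) = 224.5°.
Delay after the Sun = 224.5° / (15°/h) ≈ 14.97 h.
18:00 + 14.97 h ≈ 08:58 → 09:00 to the nearest hour.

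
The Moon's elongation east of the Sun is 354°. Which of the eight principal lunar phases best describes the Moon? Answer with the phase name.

The new moon sector spans roughly -22°–22°; 354° falls inside it.

new moon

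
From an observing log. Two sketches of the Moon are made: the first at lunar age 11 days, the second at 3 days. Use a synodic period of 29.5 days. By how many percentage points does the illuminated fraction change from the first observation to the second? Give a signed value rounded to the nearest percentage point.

First observation: θ = 360°·11/29.5 = 134.2°, so f = 0.849.
Second observation: θ = 36.6°, f = 0.099.
Δf = 0.099 − 0.849 = -0.750, i.e. -75 pp.

-75 percentage points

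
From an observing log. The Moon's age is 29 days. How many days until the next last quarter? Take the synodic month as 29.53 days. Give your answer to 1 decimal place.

22.7 days

Last quarter occurs at elongation 270°, i.e. at age 29.53 × 270/360 = 22.148 d.
Already past this cycle's last quarter; the next is at 22.148 + 29.53 = 51.678 d, so 51.678 − 29 = 22.678 days.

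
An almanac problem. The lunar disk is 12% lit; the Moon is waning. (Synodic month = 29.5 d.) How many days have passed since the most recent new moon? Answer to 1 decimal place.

Invert f = (1 − cos θ)/2 to get cos θ = 1 − 2(0.12) = 0.760, hence θ₀ = arccos 0.760 = 40.5°.
Since the Moon is past full (waning), take the reflex angle: θ = 360° − 40.5° = 319.5°.
That fraction of the synodic month is 319.5/360 × 29.5 d ≈ 26.18 d.

26.2 days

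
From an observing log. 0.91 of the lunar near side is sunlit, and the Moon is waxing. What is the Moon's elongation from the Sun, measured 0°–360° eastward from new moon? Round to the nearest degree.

From f = (1 − cos θ)/2: cos θ = 1 − 2×0.91 = -0.820; arccos → 145.1°.
Before full moon the principal value applies: θ = 145.1°.

145°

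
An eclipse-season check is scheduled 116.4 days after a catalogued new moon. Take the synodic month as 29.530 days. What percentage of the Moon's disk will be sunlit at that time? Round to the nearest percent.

3%

116.4 d spans 3 complete synodic months (3 × 29.530 = 88.59 d) plus 27.81 d.
The Moon has covered 27.81/29.530 of its cycle, so θ ≈ 360° × 27.81/29.530 = 339.0°.
With cos θ = 0.934, the lit fraction is (1 − 0.934)/2 ≈ 0.033, so 3%.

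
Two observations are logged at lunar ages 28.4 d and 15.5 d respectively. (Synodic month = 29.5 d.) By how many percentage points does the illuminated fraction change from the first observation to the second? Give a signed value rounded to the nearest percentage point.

θ₁ = 360° × 28.4/29.5 = 346.6°, f₁ = (1 − cos θ₁)/2 = 0.014.
θ₂ = 360° × 15.5/29.5 = 189.2°, f₂ = (1 − cos θ₂)/2 = 0.994.
Change = f₂ − f₁ = +0.980 → +98 percentage points.

+98 percentage points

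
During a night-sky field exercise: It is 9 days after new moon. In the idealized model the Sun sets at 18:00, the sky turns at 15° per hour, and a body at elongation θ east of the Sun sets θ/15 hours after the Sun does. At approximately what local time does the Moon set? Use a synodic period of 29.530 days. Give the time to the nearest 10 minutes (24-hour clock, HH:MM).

01:20

Phase angle: θ = 360°·(9 d)/(29.530 d) = 109.7°.
The Moon trails the Sun by θ/15 = 109.7/15 ≈ 7.31 hours.
18:00 + 7.315 h ≈ 01:19 → 01:20 to the nearest ten minutes.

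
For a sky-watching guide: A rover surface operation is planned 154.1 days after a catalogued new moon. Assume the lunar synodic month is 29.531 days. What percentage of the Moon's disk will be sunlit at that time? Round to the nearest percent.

40%

154.1/29.531 = 5.218 lunations, so 5 complete cycles and 6.44 d into the next.
Phase angle: θ = 360°·(6.44 d)/(29.531 d) = 78.6°.
With cos θ = 0.198, the lit fraction is (1 − 0.198)/2 ≈ 0.401, so 40%.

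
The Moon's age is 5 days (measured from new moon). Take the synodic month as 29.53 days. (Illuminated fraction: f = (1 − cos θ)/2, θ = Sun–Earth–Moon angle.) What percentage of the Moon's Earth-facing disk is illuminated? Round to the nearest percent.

Phase angle: θ = 360°·(5 d)/(29.53 d) = 61.0°.
cos 61.0° = 0.485, so f = (1 − 0.485)/2 = 0.257, so 26%.

26%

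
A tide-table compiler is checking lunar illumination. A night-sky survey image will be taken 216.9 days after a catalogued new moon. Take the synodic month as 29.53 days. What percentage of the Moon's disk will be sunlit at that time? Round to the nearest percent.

216.9/29.53 = 7.345 lunations, so 7 complete cycles and 10.19 d into the next.
Phase angle: θ = 360°·(10.19 d)/(29.53 d) = 124.2°.
cos 124.2° = (-0.562), so f = (1 − (-0.562))/2 = 0.781, so 78%.

78%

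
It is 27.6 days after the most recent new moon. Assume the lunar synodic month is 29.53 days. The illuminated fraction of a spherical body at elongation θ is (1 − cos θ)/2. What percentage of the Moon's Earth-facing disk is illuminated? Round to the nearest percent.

The Moon has covered 27.6/29.53 of its cycle, so θ ≈ 360° × 27.6/29.53 = 336.5°.
cos 336.5° = 0.917, so f = (1 − 0.917)/2 = 0.042, so 4%.

4%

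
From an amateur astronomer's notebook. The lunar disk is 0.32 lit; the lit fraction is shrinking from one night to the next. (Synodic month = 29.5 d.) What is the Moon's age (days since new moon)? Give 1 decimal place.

From f = (1 − cos θ)/2: cos θ = 1 − 2×0.32 = 0.360; arccos → 68.9°.
A waning Moon lies in 180°–360°, so θ = 360° − 68.9° = 291.1°.
Age = 29.5 × 291.1°/360° ≈ 23.85 days.

23.9 days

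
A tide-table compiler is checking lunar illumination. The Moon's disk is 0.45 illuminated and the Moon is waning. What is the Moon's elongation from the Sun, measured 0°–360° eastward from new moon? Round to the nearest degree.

276°

cos θ = 1 − 2f = 0.100, giving a principal value of 84.3°.
Waning ⇒ past full, so θ = 360° − 84.3° = 275.7°.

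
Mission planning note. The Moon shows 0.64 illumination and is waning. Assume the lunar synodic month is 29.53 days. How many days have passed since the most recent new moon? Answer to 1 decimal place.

From f = (1 − cos θ)/2: cos θ = 1 − 2×0.64 = -0.280; arccos → 106.3°.
A waning Moon lies in 180°–360°, so θ = 360° − 106.3° = 253.7°.
That fraction of the synodic month is 253.7/360 × 29.53 d ≈ 20.81 d.

20.8 days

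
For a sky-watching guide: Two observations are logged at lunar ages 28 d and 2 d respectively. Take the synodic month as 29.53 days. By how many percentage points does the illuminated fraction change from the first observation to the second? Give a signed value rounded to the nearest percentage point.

First observation: θ = 360°·28/29.53 = 341.3°, so f = 0.026.
Second observation: θ = 24.4°, f = 0.045.
Δf = 0.045 − 0.026 = +0.018, i.e. +2 pp.

+2 percentage points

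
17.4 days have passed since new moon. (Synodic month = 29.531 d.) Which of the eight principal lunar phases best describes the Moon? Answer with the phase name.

θ ≈ 360° × 17.4/29.531 = 212°, which falls in the waning gibbous sector.

waning gibbous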